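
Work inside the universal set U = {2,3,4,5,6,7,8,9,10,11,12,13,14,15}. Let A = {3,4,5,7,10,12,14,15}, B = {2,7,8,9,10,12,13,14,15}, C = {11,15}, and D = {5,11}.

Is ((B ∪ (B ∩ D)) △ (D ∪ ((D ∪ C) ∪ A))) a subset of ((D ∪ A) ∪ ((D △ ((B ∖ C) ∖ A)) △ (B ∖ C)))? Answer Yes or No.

No

B ∩ D = {}
B ∪ (B ∩ D) = {2,7,8,9,10,12,13,14,15}
D ∪ C = {5,11,15}
(D ∪ C) ∪ A = {3,4,5,7,10,11,12,14,15}
D ∪ ((D ∪ C) ∪ A) = {3,4,5,7,10,11,12,14,15}
(B ∪ (B ∩ D)) △ (D ∪ ((D ∪ C) ∪ A)) = {2,3,4,5,8,9,11,13}
D ∪ A = {3,4,5,7,10,11,12,14,15}
B ∖ C = {2,7,8,9,10,12,13,14}
(B ∖ C) ∖ A = {2,8,9,13}
D △ ((B ∖ C) ∖ A) = {2,5,8,9,11,13}
(D △ ((B ∖ C) ∖ A)) △ (B ∖ C) = {5,7,10,11,12,14}
(D ∪ A) ∪ ((D △ ((B ∖ C) ∖ A)) △ (B ∖ C)) = {3,4,5,7,10,11,12,14,15}
2 ∈ (B ∪ (B ∩ D)) △ (D ∪ ((D ∪ C) ∪ A)) but 2 ∉ (D ∪ A) ∪ ((D △ ((B ∖ C) ∖ A)) △ (B ∖ C)), so the inclusion fails.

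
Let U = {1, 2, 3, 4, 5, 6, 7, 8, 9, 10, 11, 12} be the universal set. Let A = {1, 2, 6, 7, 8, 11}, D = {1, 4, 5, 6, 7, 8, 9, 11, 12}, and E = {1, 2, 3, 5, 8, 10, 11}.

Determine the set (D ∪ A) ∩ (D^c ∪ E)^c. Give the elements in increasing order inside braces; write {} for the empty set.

D ∪ A = {1, 2, 4, 5, 6, 7, 8, 9, 11, 12}
D^c = {2, 3, 10}
D^c ∪ E = {1, 2, 3, 5, 8, 10, 11}
(D^c ∪ E)^c = {4, 6, 7, 9, 12}
(D ∪ A) ∩ (D^c ∪ E)^c = {4, 6, 7, 9, 12}

{4, 6, 7, 9, 12}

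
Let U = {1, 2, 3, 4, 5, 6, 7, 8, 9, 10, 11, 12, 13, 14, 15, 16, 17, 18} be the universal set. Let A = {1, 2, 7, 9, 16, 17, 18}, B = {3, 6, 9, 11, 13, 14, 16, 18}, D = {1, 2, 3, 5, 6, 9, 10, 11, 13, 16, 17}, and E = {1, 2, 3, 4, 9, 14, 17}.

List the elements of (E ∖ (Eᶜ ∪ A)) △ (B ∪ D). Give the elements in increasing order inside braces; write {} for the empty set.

{1, 2, 4, 5, 6, 9, 10, 11, 13, 16, 17, 18}

Eᶜ = {5, 6, 7, 8, 10, 11, 12, 13, 15, 16, 18}
Eᶜ ∪ A = {1, 2, 5, 6, 7, 8, 9, 10, 11, 12, 13, 15, 16, 17, 18}
E ∖ (Eᶜ ∪ A) = {3, 4, 14}
B ∪ D = {1, 2, 3, 5, 6, 9, 10, 11, 13, 14, 16, 17, 18}
(E ∖ (Eᶜ ∪ A)) △ (B ∪ D) = {1, 2, 4, 5, 6, 9, 10, 11, 13, 16, 17, 18}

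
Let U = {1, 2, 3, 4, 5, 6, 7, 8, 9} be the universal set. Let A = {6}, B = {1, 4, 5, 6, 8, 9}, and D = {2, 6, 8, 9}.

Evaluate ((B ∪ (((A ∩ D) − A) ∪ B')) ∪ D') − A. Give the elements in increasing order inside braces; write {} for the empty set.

{1, 2, 3, 4, 5, 7, 8, 9}

A ∩ D = {6}
(A ∩ D) − A = {}
B' = {2, 3, 7}
((A ∩ D) − A) ∪ B' = {2, 3, 7}
B ∪ (((A ∩ D) − A) ∪ B') = {1, 2, 3, 4, 5, 6, 7, 8, 9}
D' = {1, 3, 4, 5, 7}
(B ∪ (((A ∩ D) − A) ∪ B')) ∪ D' = {1, 2, 3, 4, 5, 6, 7, 8, 9}
((B ∪ (((A ∩ D) − A) ∪ B')) ∪ D') − A = {1, 2, 3, 4, 5, 7, 8, 9}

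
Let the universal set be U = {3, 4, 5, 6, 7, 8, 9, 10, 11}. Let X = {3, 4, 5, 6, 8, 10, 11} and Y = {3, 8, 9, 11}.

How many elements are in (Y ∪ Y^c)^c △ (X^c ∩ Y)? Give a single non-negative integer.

Y^c = {4, 5, 6, 7, 10}
Y ∪ Y^c = {3, 4, 5, 6, 7, 8, 9, 10, 11}
(Y ∪ Y^c)^c = {}
X^c = {7, 9}
X^c ∩ Y = {9}
(Y ∪ Y^c)^c △ (X^c ∩ Y) = {9}
|(Y ∪ Y^c)^c △ (X^c ∩ Y)| = 1

1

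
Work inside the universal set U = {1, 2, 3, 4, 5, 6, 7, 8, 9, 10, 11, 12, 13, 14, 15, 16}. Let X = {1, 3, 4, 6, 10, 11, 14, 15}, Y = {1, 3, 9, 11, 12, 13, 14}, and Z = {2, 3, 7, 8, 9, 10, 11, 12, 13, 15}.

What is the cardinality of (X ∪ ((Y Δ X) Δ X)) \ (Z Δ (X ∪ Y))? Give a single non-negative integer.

Y Δ X = {4, 6, 9, 10, 12, 13, 15}
(Y Δ X) Δ X = {1, 3, 9, 11, 12, 13, 14}
X ∪ ((Y Δ X) Δ X) = {1, 3, 4, 6, 9, 10, 11, 12, 13, 14, 15}
X ∪ Y = {1, 3, 4, 6, 9, 10, 11, 12, 13, 14, 15}
Z Δ (X ∪ Y) = {1, 2, 4, 6, 7, 8, 14}
(X ∪ ((Y Δ X) Δ X)) \ (Z Δ (X ∪ Y)) = {3, 9, 10, 11, 12, 13, 15}
|(X ∪ ((Y Δ X) Δ X)) \ (Z Δ (X ∪ Y))| = 7

7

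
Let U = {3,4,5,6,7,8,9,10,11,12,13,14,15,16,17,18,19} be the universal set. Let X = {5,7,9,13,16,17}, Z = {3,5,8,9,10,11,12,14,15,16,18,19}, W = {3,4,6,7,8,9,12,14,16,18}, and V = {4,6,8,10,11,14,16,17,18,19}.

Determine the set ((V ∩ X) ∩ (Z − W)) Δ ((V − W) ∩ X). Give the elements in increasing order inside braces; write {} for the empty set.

{17}

V ∩ X = {16,17}
Z − W = {5,10,11,15,19}
(V ∩ X) ∩ (Z − W) = {}
V − W = {10,11,17,19}
(V − W) ∩ X = {17}
((V ∩ X) ∩ (Z − W)) Δ ((V − W) ∩ X) = {17}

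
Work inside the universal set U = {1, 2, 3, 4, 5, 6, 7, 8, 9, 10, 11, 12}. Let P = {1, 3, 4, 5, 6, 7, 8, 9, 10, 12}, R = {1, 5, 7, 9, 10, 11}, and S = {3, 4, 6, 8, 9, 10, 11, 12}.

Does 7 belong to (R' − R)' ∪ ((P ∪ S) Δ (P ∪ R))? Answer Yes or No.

7 ∈ R, so 7 ∉ R'
7 ∉ R' and 7 ∈ R, so 7 ∉ R' − R
7 ∈ (R' − R)' since 7 ∉ (R' − R)
7 ∈ P and 7 ∉ S, so 7 ∈ P ∪ S
7 ∈ P and 7 ∈ R, so 7 ∈ P ∪ R
7 ∈ (P ∪ S) and 7 ∈ (P ∪ R), so 7 ∉ (P ∪ S) Δ (P ∪ R)
7 ∈ (R' − R)' and 7 ∉ ((P ∪ S) Δ (P ∪ R)), so 7 ∈ (R' − R)' ∪ ((P ∪ S) Δ (P ∪ R))

Yes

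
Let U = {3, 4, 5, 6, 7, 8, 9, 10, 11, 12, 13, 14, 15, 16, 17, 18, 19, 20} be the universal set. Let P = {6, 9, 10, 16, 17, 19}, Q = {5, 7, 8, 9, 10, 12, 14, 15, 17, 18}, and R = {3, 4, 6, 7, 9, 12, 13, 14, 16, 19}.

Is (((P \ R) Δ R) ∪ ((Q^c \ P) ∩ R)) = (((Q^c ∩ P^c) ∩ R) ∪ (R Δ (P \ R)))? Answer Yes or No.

P \ R = {10, 17}
(P \ R) Δ R = {3, 4, 6, 7, 9, 10, 12, 13, 14, 16, 17, 19}
Q^c = {3, 4, 6, 11, 13, 16, 19, 20}
Q^c \ P = {3, 4, 11, 13, 20}
(Q^c \ P) ∩ R = {3, 4, 13}
((P \ R) Δ R) ∪ ((Q^c \ P) ∩ R) = {3, 4, 6, 7, 9, 10, 12, 13, 14, 16, 17, 19}
P^c = {3, 4, 5, 7, 8, 11, 12, 13, 14, 15, 18, 20}
Q^c ∩ P^c = {3, 4, 11, 13, 20}
(Q^c ∩ P^c) ∩ R = {3, 4, 13}
R Δ (P \ R) = {3, 4, 6, 7, 9, 10, 12, 13, 14, 16, 17, 19}
((Q^c ∩ P^c) ∩ R) ∪ (R Δ (P \ R)) = {3, 4, 6, 7, 9, 10, 12, 13, 14, 16, 17, 19}
Both equal {3, 4, 6, 7, 9, 10, 12, 13, 14, 16, 17, 19}, so ((P \ R) Δ R) ∪ ((Q^c \ P) ∩ R) = ((Q^c ∩ P^c) ∩ R) ∪ (R Δ (P \ R)).

Yes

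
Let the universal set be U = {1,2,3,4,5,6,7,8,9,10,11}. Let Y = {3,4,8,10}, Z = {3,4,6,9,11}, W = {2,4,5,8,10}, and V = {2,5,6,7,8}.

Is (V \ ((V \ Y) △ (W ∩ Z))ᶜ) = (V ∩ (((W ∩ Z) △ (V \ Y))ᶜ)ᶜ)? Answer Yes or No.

V \ Y = {2,5,6,7}
W ∩ Z = {4}
(V \ Y) △ (W ∩ Z) = {2,4,5,6,7}
((V \ Y) △ (W ∩ Z))ᶜ = {1,3,8,9,10,11}
V \ ((V \ Y) △ (W ∩ Z))ᶜ = {2,5,6,7}
(W ∩ Z) △ (V \ Y) = {2,4,5,6,7}
((W ∩ Z) △ (V \ Y))ᶜ = {1,3,8,9,10,11}
(((W ∩ Z) △ (V \ Y))ᶜ)ᶜ = {2,4,5,6,7}
V ∩ (((W ∩ Z) △ (V \ Y))ᶜ)ᶜ = {2,5,6,7}
Both equal {2,5,6,7}, so V \ ((V \ Y) △ (W ∩ Z))ᶜ = V ∩ (((W ∩ Z) △ (V \ Y))ᶜ)ᶜ.

Yes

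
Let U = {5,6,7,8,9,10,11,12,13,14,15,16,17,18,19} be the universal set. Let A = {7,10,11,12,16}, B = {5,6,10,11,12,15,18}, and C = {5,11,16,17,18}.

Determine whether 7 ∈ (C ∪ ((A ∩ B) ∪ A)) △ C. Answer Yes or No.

7 ∈ A and 7 ∉ B, so 7 ∉ A ∩ B
7 ∉ (A ∩ B) and 7 ∈ A, so 7 ∈ (A ∩ B) ∪ A
7 ∉ C and 7 ∈ ((A ∩ B) ∪ A), so 7 ∈ C ∪ ((A ∩ B) ∪ A)
7 ∈ (C ∪ ((A ∩ B) ∪ A)) and 7 ∉ C, so 7 ∈ (C ∪ ((A ∩ B) ∪ A)) △ C

Yes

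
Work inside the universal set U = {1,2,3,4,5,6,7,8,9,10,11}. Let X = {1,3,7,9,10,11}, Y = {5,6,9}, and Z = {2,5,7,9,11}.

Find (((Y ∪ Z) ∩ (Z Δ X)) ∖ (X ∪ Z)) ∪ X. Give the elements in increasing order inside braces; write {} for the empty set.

Y ∪ Z = {2,5,6,7,9,11}
Z Δ X = {1,2,3,5,10}
(Y ∪ Z) ∩ (Z Δ X) = {2,5}
X ∪ Z = {1,2,3,5,7,9,10,11}
((Y ∪ Z) ∩ (Z Δ X)) ∖ (X ∪ Z) = {}
(((Y ∪ Z) ∩ (Z Δ X)) ∖ (X ∪ Z)) ∪ X = {1,3,7,9,10,11}

{1,3,7,9,10,11}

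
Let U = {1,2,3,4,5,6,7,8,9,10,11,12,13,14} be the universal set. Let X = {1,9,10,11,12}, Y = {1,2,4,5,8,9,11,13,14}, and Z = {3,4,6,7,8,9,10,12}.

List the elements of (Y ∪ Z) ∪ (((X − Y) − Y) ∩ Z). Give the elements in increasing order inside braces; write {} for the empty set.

{1,2,3,4,5,6,7,8,9,10,11,12,13,14}

Y ∪ Z = {1,2,3,4,5,6,7,8,9,10,11,12,13,14}
X − Y = {10,12}
(X − Y) − Y = {10,12}
((X − Y) − Y) ∩ Z = {10,12}
(Y ∪ Z) ∪ (((X − Y) − Y) ∩ Z) = {1,2,3,4,5,6,7,8,9,10,11,12,13,14}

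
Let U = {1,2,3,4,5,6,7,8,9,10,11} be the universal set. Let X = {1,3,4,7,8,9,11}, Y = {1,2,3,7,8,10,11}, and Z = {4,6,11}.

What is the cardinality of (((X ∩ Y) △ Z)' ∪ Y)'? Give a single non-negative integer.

X ∩ Y = {1,3,7,8,11}
(X ∩ Y) △ Z = {1,3,4,6,7,8}
((X ∩ Y) △ Z)' = {2,5,9,10,11}
((X ∩ Y) △ Z)' ∪ Y = {1,2,3,5,7,8,9,10,11}
(((X ∩ Y) △ Z)' ∪ Y)' = {4,6}
|(((X ∩ Y) △ Z)' ∪ Y)'| = 2

2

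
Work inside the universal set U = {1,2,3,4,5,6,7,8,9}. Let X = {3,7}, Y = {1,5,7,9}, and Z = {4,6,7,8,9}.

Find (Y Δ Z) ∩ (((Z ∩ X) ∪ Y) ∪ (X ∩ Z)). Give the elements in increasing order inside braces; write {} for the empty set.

Y Δ Z = {1,4,5,6,8}
Z ∩ X = {7}
(Z ∩ X) ∪ Y = {1,5,7,9}
X ∩ Z = {7}
((Z ∩ X) ∪ Y) ∪ (X ∩ Z) = {1,5,7,9}
(Y Δ Z) ∩ (((Z ∩ X) ∪ Y) ∪ (X ∩ Z)) = {1,5}

{1,5}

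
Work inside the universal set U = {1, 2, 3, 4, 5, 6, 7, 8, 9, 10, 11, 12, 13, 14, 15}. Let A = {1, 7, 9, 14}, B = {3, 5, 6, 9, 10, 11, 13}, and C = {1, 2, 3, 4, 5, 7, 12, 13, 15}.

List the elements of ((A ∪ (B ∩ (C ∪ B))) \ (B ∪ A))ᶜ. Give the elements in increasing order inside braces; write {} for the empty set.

{1, 2, 3, 4, 5, 6, 7, 8, 9, 10, 11, 12, 13, 14, 15}

C ∪ B = {1, 2, 3, 4, 5, 6, 7, 9, 10, 11, 12, 13, 15}
B ∩ (C ∪ B) = {3, 5, 6, 9, 10, 11, 13}
A ∪ (B ∩ (C ∪ B)) = {1, 3, 5, 6, 7, 9, 10, 11, 13, 14}
B ∪ A = {1, 3, 5, 6, 7, 9, 10, 11, 13, 14}
(A ∪ (B ∩ (C ∪ B))) \ (B ∪ A) = {}
((A ∪ (B ∩ (C ∪ B))) \ (B ∪ A))ᶜ = {1, 2, 3, 4, 5, 6, 7, 8, 9, 10, 11, 12, 13, 14, 15}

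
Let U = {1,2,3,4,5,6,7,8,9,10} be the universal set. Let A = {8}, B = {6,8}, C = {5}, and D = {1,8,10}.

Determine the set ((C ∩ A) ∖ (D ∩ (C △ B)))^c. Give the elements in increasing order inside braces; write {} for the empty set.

C ∩ A = {}
C △ B = {5,6,8}
D ∩ (C △ B) = {8}
(C ∩ A) ∖ (D ∩ (C △ B)) = {}
((C ∩ A) ∖ (D ∩ (C △ B)))^c = {1,2,3,4,5,6,7,8,9,10}

{1,2,3,4,5,6,7,8,9,10}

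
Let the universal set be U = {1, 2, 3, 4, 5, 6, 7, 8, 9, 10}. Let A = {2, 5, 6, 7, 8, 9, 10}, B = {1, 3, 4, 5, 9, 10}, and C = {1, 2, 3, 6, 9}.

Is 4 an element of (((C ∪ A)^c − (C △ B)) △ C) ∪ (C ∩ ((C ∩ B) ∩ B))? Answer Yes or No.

4 ∉ C and 4 ∉ A, so 4 ∉ C ∪ A
4 ∈ (C ∪ A)^c since 4 ∉ (C ∪ A)
4 ∉ C and 4 ∈ B, so 4 ∈ C △ B
4 ∈ (C ∪ A)^c and 4 ∈ (C △ B), so 4 ∉ (C ∪ A)^c − (C △ B)
4 ∉ ((C ∪ A)^c − (C △ B)) and 4 ∉ C, so 4 ∉ ((C ∪ A)^c − (C △ B)) △ C
4 ∉ C and 4 ∈ B, so 4 ∉ C ∩ B
4 ∉ (C ∩ B) and 4 ∈ B, so 4 ∉ (C ∩ B) ∩ B
4 ∉ C and 4 ∉ ((C ∩ B) ∩ B), so 4 ∉ C ∩ ((C ∩ B) ∩ B)
4 ∉ (((C ∪ A)^c − (C △ B)) △ C) and 4 ∉ (C ∩ ((C ∩ B) ∩ B)), so 4 ∉ (((C ∪ A)^c − (C △ B)) △ C) ∪ (C ∩ ((C ∩ B) ∩ B))

No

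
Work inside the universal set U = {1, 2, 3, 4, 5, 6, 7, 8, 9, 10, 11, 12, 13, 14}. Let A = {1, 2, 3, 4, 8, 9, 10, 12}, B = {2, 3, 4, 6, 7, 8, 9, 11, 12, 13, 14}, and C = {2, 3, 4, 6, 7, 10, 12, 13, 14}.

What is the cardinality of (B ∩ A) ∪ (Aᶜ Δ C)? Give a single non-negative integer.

B ∩ A = {2, 3, 4, 8, 9, 12}
Aᶜ = {5, 6, 7, 11, 13, 14}
Aᶜ Δ C = {2, 3, 4, 5, 10, 11, 12}
(B ∩ A) ∪ (Aᶜ Δ C) = {2, 3, 4, 5, 8, 9, 10, 11, 12}
|(B ∩ A) ∪ (Aᶜ Δ C)| = 9

9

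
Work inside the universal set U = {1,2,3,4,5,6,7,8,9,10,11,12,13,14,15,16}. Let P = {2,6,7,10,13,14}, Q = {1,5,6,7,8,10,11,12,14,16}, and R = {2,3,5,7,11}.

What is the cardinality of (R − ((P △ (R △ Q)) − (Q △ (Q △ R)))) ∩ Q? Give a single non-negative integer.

R △ Q = {1,2,3,6,8,10,12,14,16}
P △ (R △ Q) = {1,3,7,8,12,13,16}
Q △ R = {1,2,3,6,8,10,12,14,16}
Q △ (Q △ R) = {2,3,5,7,11}
(P △ (R △ Q)) − (Q △ (Q △ R)) = {1,8,12,13,16}
R − ((P △ (R △ Q)) − (Q △ (Q △ R))) = {2,3,5,7,11}
(R − ((P △ (R △ Q)) − (Q △ (Q △ R)))) ∩ Q = {5,7,11}
|(R − ((P △ (R △ Q)) − (Q △ (Q △ R)))) ∩ Q| = 3

3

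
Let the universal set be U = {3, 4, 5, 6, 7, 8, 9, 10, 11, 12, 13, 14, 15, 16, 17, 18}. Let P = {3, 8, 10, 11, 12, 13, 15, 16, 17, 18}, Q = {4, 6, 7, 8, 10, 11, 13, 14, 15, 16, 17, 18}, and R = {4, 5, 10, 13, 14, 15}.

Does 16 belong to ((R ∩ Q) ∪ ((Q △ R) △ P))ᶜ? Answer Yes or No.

16 ∉ R and 16 ∈ Q, so 16 ∉ R ∩ Q
16 ∈ Q and 16 ∉ R, so 16 ∈ Q △ R
16 ∈ (Q △ R) and 16 ∈ P, so 16 ∉ (Q △ R) △ P
16 ∉ (R ∩ Q) and 16 ∉ ((Q △ R) △ P), so 16 ∉ (R ∩ Q) ∪ ((Q △ R) △ P)
16 ∈ ((R ∩ Q) ∪ ((Q △ R) △ P))ᶜ since 16 ∉ ((R ∩ Q) ∪ ((Q △ R) △ P))

Yes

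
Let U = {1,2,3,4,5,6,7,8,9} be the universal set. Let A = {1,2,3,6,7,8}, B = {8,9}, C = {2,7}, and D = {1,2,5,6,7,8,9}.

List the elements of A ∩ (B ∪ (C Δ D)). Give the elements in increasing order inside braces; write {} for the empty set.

C Δ D = {1,5,6,8,9}
B ∪ (C Δ D) = {1,5,6,8,9}
A ∩ (B ∪ (C Δ D)) = {1,6,8}

{1,6,8}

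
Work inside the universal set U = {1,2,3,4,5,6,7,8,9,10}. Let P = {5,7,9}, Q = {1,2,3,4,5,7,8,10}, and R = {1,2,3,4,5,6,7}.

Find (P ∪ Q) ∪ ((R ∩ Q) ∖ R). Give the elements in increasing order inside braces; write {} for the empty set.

{1,2,3,4,5,7,8,9,10}

P ∪ Q = {1,2,3,4,5,7,8,9,10}
R ∩ Q = {1,2,3,4,5,7}
(R ∩ Q) ∖ R = {}
(P ∪ Q) ∪ ((R ∩ Q) ∖ R) = {1,2,3,4,5,7,8,9,10}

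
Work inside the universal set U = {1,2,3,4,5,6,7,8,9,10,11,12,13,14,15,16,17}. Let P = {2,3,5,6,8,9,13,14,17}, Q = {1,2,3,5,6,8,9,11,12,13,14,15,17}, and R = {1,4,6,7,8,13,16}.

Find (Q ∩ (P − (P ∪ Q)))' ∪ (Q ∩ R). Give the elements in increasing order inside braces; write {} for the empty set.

P ∪ Q = {1,2,3,5,6,8,9,11,12,13,14,15,17}
P − (P ∪ Q) = {}
Q ∩ (P − (P ∪ Q)) = {}
(Q ∩ (P − (P ∪ Q)))' = {1,2,3,4,5,6,7,8,9,10,11,12,13,14,15,16,17}
Q ∩ R = {1,6,8,13}
(Q ∩ (P − (P ∪ Q)))' ∪ (Q ∩ R) = {1,2,3,4,5,6,7,8,9,10,11,12,13,14,15,16,17}

{1,2,3,4,5,6,7,8,9,10,11,12,13,14,15,16,17}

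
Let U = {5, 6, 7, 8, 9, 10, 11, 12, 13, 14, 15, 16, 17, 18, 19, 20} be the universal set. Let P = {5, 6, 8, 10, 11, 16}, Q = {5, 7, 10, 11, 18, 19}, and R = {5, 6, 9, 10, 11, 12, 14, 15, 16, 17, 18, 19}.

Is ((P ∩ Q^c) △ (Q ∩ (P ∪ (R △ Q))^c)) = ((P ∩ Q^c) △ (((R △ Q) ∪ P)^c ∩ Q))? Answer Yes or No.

Q^c = {6, 8, 9, 12, 13, 14, 15, 16, 17, 20}
P ∩ Q^c = {6, 8, 16}
R △ Q = {6, 7, 9, 12, 14, 15, 16, 17}
P ∪ (R △ Q) = {5, 6, 7, 8, 9, 10, 11, 12, 14, 15, 16, 17}
(P ∪ (R △ Q))^c = {13, 18, 19, 20}
Q ∩ (P ∪ (R △ Q))^c = {18, 19}
(P ∩ Q^c) △ (Q ∩ (P ∪ (R △ Q))^c) = {6, 8, 16, 18, 19}
(R △ Q) ∪ P = {5, 6, 7, 8, 9, 10, 11, 12, 14, 15, 16, 17}
((R △ Q) ∪ P)^c = {13, 18, 19, 20}
((R △ Q) ∪ P)^c ∩ Q = {18, 19}
(P ∩ Q^c) △ (((R △ Q) ∪ P)^c ∩ Q) = {6, 8, 16, 18, 19}
Both equal {6, 8, 16, 18, 19}, so (P ∩ Q^c) △ (Q ∩ (P ∪ (R △ Q))^c) = (P ∩ Q^c) △ (((R △ Q) ∪ P)^c ∩ Q).

Yes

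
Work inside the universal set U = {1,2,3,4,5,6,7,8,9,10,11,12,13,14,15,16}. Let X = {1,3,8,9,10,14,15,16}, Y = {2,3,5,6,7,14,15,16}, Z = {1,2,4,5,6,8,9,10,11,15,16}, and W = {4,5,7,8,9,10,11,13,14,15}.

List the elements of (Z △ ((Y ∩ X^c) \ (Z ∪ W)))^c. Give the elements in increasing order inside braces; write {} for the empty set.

{3,7,12,13,14}

X^c = {2,4,5,6,7,11,12,13}
Y ∩ X^c = {2,5,6,7}
Z ∪ W = {1,2,4,5,6,7,8,9,10,11,13,14,15,16}
(Y ∩ X^c) \ (Z ∪ W) = {}
Z △ ((Y ∩ X^c) \ (Z ∪ W)) = {1,2,4,5,6,8,9,10,11,15,16}
(Z △ ((Y ∩ X^c) \ (Z ∪ W)))^c = {3,7,12,13,14}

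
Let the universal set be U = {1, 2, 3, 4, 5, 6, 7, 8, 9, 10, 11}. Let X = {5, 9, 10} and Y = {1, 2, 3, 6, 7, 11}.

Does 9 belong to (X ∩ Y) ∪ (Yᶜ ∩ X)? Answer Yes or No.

9 ∈ X and 9 ∉ Y, so 9 ∉ X ∩ Y
9 ∉ Y, so 9 ∈ Yᶜ
9 ∈ Yᶜ and 9 ∈ X, so 9 ∈ Yᶜ ∩ X
9 ∉ (X ∩ Y) and 9 ∈ (Yᶜ ∩ X), so 9 ∈ (X ∩ Y) ∪ (Yᶜ ∩ X)

Yes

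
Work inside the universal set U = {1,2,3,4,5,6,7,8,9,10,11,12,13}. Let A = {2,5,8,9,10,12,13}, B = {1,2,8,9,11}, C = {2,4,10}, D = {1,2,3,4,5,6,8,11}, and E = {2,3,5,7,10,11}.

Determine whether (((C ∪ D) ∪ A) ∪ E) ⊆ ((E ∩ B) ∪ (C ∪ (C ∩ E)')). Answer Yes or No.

C ∪ D = {1,2,3,4,5,6,8,10,11}
(C ∪ D) ∪ A = {1,2,3,4,5,6,8,9,10,11,12,13}
((C ∪ D) ∪ A) ∪ E = {1,2,3,4,5,6,7,8,9,10,11,12,13}
E ∩ B = {2,11}
C ∩ E = {2,10}
(C ∩ E)' = {1,3,4,5,6,7,8,9,11,12,13}
C ∪ (C ∩ E)' = {1,2,3,4,5,6,7,8,9,10,11,12,13}
(E ∩ B) ∪ (C ∪ (C ∩ E)') = {1,2,3,4,5,6,7,8,9,10,11,12,13}
Every element of {1,2,3,4,5,6,7,8,9,10,11,12,13} is in {1,2,3,4,5,6,7,8,9,10,11,12,13}, so ((C ∪ D) ∪ A) ∪ E ⊆ (E ∩ B) ∪ (C ∪ (C ∩ E)').

Yes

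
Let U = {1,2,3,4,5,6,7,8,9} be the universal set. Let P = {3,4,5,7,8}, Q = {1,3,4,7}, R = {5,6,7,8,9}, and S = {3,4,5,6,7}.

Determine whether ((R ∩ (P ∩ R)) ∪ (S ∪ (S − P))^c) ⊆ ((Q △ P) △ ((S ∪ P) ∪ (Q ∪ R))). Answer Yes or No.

P ∩ R = {5,7,8}
R ∩ (P ∩ R) = {5,7,8}
S − P = {6}
S ∪ (S − P) = {3,4,5,6,7}
(S ∪ (S − P))^c = {1,2,8,9}
(R ∩ (P ∩ R)) ∪ (S ∪ (S − P))^c = {1,2,5,7,8,9}
Q △ P = {1,5,8}
S ∪ P = {3,4,5,6,7,8}
Q ∪ R = {1,3,4,5,6,7,8,9}
(S ∪ P) ∪ (Q ∪ R) = {1,3,4,5,6,7,8,9}
(Q △ P) △ ((S ∪ P) ∪ (Q ∪ R)) = {3,4,6,7,9}
1 ∈ (R ∩ (P ∩ R)) ∪ (S ∪ (S − P))^c but 1 ∉ (Q △ P) △ ((S ∪ P) ∪ (Q ∪ R)), so the inclusion fails.

No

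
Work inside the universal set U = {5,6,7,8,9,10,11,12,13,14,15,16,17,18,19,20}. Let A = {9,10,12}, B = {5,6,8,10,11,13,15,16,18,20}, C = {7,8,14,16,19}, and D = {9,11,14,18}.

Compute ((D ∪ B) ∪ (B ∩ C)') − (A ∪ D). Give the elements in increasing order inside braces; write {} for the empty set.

{5,6,7,8,13,15,16,17,19,20}

D ∪ B = {5,6,8,9,10,11,13,14,15,16,18,20}
B ∩ C = {8,16}
(B ∩ C)' = {5,6,7,9,10,11,12,13,14,15,17,18,19,20}
(D ∪ B) ∪ (B ∩ C)' = {5,6,7,8,9,10,11,12,13,14,15,16,17,18,19,20}
A ∪ D = {9,10,11,12,14,18}
((D ∪ B) ∪ (B ∩ C)') − (A ∪ D) = {5,6,7,8,13,15,16,17,19,20}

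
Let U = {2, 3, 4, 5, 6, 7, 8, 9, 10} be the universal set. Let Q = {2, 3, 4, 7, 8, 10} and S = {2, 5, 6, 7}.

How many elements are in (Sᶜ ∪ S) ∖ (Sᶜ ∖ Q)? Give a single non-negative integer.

8

Sᶜ = {3, 4, 8, 9, 10}
Sᶜ ∪ S = {2, 3, 4, 5, 6, 7, 8, 9, 10}
Sᶜ ∖ Q = {9}
(Sᶜ ∪ S) ∖ (Sᶜ ∖ Q) = {2, 3, 4, 5, 6, 7, 8, 10}
|(Sᶜ ∪ S) ∖ (Sᶜ ∖ Q)| = 8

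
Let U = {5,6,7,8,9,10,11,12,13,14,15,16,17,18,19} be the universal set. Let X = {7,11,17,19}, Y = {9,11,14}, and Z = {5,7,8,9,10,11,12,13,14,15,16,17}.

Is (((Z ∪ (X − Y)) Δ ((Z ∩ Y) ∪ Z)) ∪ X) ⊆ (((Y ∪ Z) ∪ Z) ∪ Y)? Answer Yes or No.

No

X − Y = {7,17,19}
Z ∪ (X − Y) = {5,7,8,9,10,11,12,13,14,15,16,17,19}
Z ∩ Y = {9,11,14}
(Z ∩ Y) ∪ Z = {5,7,8,9,10,11,12,13,14,15,16,17}
(Z ∪ (X − Y)) Δ ((Z ∩ Y) ∪ Z) = {19}
((Z ∪ (X − Y)) Δ ((Z ∩ Y) ∪ Z)) ∪ X = {7,11,17,19}
Y ∪ Z = {5,7,8,9,10,11,12,13,14,15,16,17}
(Y ∪ Z) ∪ Z = {5,7,8,9,10,11,12,13,14,15,16,17}
((Y ∪ Z) ∪ Z) ∪ Y = {5,7,8,9,10,11,12,13,14,15,16,17}
19 ∈ ((Z ∪ (X − Y)) Δ ((Z ∩ Y) ∪ Z)) ∪ X but 19 ∉ ((Y ∪ Z) ∪ Z) ∪ Y, so the inclusion fails.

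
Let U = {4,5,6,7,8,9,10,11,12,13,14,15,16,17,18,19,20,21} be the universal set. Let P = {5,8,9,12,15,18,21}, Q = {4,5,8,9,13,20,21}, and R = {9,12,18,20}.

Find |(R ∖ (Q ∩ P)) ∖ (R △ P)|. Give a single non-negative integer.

Q ∩ P = {5,8,9,21}
R ∖ (Q ∩ P) = {12,18,20}
R △ P = {5,8,15,20,21}
(R ∖ (Q ∩ P)) ∖ (R △ P) = {12,18}
|(R ∖ (Q ∩ P)) ∖ (R △ P)| = 2

2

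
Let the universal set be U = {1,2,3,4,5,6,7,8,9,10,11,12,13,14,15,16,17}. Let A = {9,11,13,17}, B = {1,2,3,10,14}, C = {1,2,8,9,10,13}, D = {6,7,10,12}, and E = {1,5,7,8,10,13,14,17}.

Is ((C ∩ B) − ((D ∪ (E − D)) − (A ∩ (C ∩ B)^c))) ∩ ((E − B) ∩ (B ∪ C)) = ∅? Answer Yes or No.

C ∩ B = {1,2,10}
E − D = {1,5,8,13,14,17}
D ∪ (E − D) = {1,5,6,7,8,10,12,13,14,17}
(C ∩ B)^c = {3,4,5,6,7,8,9,11,12,13,14,15,16,17}
A ∩ (C ∩ B)^c = {9,11,13,17}
(D ∪ (E − D)) − (A ∩ (C ∩ B)^c) = {1,5,6,7,8,10,12,14}
(C ∩ B) − ((D ∪ (E − D)) − (A ∩ (C ∩ B)^c)) = {2}
E − B = {5,7,8,13,17}
B ∪ C = {1,2,3,8,9,10,13,14}
(E − B) ∩ (B ∪ C) = {8,13}
{2} and {8,13} share no elements.

Yes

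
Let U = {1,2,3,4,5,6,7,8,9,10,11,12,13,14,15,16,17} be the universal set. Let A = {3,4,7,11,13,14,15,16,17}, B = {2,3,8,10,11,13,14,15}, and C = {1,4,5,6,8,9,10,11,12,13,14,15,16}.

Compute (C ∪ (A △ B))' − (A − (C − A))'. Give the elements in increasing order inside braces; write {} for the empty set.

A △ B = {2,4,7,8,10,16,17}
C ∪ (A △ B) = {1,2,4,5,6,7,8,9,10,11,12,13,14,15,16,17}
(C ∪ (A △ B))' = {3}
C − A = {1,5,6,8,9,10,12}
A − (C − A) = {3,4,7,11,13,14,15,16,17}
(A − (C − A))' = {1,2,5,6,8,9,10,12}
(C ∪ (A △ B))' − (A − (C − A))' = {3}

{3}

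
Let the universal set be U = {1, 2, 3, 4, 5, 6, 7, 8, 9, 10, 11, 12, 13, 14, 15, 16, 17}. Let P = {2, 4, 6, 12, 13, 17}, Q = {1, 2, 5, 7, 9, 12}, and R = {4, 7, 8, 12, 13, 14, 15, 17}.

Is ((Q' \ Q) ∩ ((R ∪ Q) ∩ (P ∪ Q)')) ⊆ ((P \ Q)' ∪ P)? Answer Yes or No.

Q' = {3, 4, 6, 8, 10, 11, 13, 14, 15, 16, 17}
Q' \ Q = {3, 4, 6, 8, 10, 11, 13, 14, 15, 16, 17}
R ∪ Q = {1, 2, 4, 5, 7, 8, 9, 12, 13, 14, 15, 17}
P ∪ Q = {1, 2, 4, 5, 6, 7, 9, 12, 13, 17}
(P ∪ Q)' = {3, 8, 10, 11, 14, 15, 16}
(R ∪ Q) ∩ (P ∪ Q)' = {8, 14, 15}
(Q' \ Q) ∩ ((R ∪ Q) ∩ (P ∪ Q)') = {8, 14, 15}
P \ Q = {4, 6, 13, 17}
(P \ Q)' = {1, 2, 3, 5, 7, 8, 9, 10, 11, 12, 14, 15, 16}
(P \ Q)' ∪ P = {1, 2, 3, 4, 5, 6, 7, 8, 9, 10, 11, 12, 13, 14, 15, 16, 17}
Every element of {8, 14, 15} is in {1, 2, 3, 4, 5, 6, 7, 8, 9, 10, 11, 12, 13, 14, 15, 16, 17}, so (Q' \ Q) ∩ ((R ∪ Q) ∩ (P ∪ Q)') ⊆ (P \ Q)' ∪ P.

Yes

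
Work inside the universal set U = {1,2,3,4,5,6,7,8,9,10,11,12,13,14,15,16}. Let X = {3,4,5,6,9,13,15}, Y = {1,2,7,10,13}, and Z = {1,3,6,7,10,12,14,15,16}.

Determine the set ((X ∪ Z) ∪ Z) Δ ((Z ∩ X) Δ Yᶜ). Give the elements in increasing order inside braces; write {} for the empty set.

{1,3,6,7,8,10,11,13,15}

X ∪ Z = {1,3,4,5,6,7,9,10,12,13,14,15,16}
(X ∪ Z) ∪ Z = {1,3,4,5,6,7,9,10,12,13,14,15,16}
Z ∩ X = {3,6,15}
Yᶜ = {3,4,5,6,8,9,11,12,14,15,16}
(Z ∩ X) Δ Yᶜ = {4,5,8,9,11,12,14,16}
((X ∪ Z) ∪ Z) Δ ((Z ∩ X) Δ Yᶜ) = {1,3,6,7,8,10,11,13,15}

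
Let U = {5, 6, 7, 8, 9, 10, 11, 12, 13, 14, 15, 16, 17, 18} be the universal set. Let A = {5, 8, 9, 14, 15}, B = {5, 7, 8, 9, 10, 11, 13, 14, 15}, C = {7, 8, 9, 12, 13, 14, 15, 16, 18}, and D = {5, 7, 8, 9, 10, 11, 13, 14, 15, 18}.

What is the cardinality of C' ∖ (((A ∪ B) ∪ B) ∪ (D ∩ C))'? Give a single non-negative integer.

C' = {5, 6, 10, 11, 17}
A ∪ B = {5, 7, 8, 9, 10, 11, 13, 14, 15}
(A ∪ B) ∪ B = {5, 7, 8, 9, 10, 11, 13, 14, 15}
D ∩ C = {7, 8, 9, 13, 14, 15, 18}
((A ∪ B) ∪ B) ∪ (D ∩ C) = {5, 7, 8, 9, 10, 11, 13, 14, 15, 18}
(((A ∪ B) ∪ B) ∪ (D ∩ C))' = {6, 12, 16, 17}
C' ∖ (((A ∪ B) ∪ B) ∪ (D ∩ C))' = {5, 10, 11}
|C' ∖ (((A ∪ B) ∪ B) ∪ (D ∩ C))'| = 3

3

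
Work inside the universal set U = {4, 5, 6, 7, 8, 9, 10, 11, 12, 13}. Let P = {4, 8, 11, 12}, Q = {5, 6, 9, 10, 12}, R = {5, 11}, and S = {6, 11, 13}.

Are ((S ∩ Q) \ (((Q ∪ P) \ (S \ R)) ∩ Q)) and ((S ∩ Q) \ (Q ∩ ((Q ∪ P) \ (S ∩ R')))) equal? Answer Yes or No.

Yes

S ∩ Q = {6}
Q ∪ P = {4, 5, 6, 8, 9, 10, 11, 12}
S \ R = {6, 13}
(Q ∪ P) \ (S \ R) = {4, 5, 8, 9, 10, 11, 12}
((Q ∪ P) \ (S \ R)) ∩ Q = {5, 9, 10, 12}
(S ∩ Q) \ (((Q ∪ P) \ (S \ R)) ∩ Q) = {6}
R' = {4, 6, 7, 8, 9, 10, 12, 13}
S ∩ R' = {6, 13}
(Q ∪ P) \ (S ∩ R') = {4, 5, 8, 9, 10, 11, 12}
Q ∩ ((Q ∪ P) \ (S ∩ R')) = {5, 9, 10, 12}
(S ∩ Q) \ (Q ∩ ((Q ∪ P) \ (S ∩ R'))) = {6}
Both equal {6}, so (S ∩ Q) \ (((Q ∪ P) \ (S \ R)) ∩ Q) = (S ∩ Q) \ (Q ∩ ((Q ∪ P) \ (S ∩ R'))).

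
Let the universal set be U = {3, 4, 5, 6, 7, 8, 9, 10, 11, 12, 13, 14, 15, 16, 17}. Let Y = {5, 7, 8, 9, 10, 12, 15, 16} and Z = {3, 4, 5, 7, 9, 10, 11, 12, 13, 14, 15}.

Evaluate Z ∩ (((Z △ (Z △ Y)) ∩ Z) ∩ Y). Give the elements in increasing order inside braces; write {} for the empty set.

Z △ Y = {3, 4, 8, 11, 13, 14, 16}
Z △ (Z △ Y) = {5, 7, 8, 9, 10, 12, 15, 16}
(Z △ (Z △ Y)) ∩ Z = {5, 7, 9, 10, 12, 15}
((Z △ (Z △ Y)) ∩ Z) ∩ Y = {5, 7, 9, 10, 12, 15}
Z ∩ (((Z △ (Z △ Y)) ∩ Z) ∩ Y) = {5, 7, 9, 10, 12, 15}

{5, 7, 9, 10, 12, 15}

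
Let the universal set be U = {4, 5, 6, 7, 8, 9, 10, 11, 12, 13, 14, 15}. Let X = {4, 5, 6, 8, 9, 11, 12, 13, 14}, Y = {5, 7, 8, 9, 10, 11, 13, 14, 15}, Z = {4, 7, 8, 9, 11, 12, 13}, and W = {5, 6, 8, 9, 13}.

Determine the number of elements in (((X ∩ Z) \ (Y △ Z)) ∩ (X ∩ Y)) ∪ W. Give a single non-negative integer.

6

X ∩ Z = {4, 8, 9, 11, 12, 13}
Y △ Z = {4, 5, 10, 12, 14, 15}
(X ∩ Z) \ (Y △ Z) = {8, 9, 11, 13}
X ∩ Y = {5, 8, 9, 11, 13, 14}
((X ∩ Z) \ (Y △ Z)) ∩ (X ∩ Y) = {8, 9, 11, 13}
(((X ∩ Z) \ (Y △ Z)) ∩ (X ∩ Y)) ∪ W = {5, 6, 8, 9, 11, 13}
|(((X ∩ Z) \ (Y △ Z)) ∩ (X ∩ Y)) ∪ W| = 6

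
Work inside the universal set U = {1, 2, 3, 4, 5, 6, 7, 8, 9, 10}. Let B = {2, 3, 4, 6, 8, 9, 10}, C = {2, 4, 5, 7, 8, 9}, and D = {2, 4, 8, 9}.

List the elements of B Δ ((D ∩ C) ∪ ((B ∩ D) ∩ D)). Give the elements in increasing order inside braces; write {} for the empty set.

D ∩ C = {2, 4, 8, 9}
B ∩ D = {2, 4, 8, 9}
(B ∩ D) ∩ D = {2, 4, 8, 9}
(D ∩ C) ∪ ((B ∩ D) ∩ D) = {2, 4, 8, 9}
B Δ ((D ∩ C) ∪ ((B ∩ D) ∩ D)) = {3, 6, 10}

{3, 6, 10}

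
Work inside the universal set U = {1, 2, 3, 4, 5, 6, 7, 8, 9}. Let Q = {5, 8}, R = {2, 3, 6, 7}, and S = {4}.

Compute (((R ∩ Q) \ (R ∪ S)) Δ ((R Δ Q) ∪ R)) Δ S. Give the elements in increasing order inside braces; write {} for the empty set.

R ∩ Q = {}
R ∪ S = {2, 3, 4, 6, 7}
(R ∩ Q) \ (R ∪ S) = {}
R Δ Q = {2, 3, 5, 6, 7, 8}
(R Δ Q) ∪ R = {2, 3, 5, 6, 7, 8}
((R ∩ Q) \ (R ∪ S)) Δ ((R Δ Q) ∪ R) = {2, 3, 5, 6, 7, 8}
(((R ∩ Q) \ (R ∪ S)) Δ ((R Δ Q) ∪ R)) Δ S = {2, 3, 4, 5, 6, 7, 8}

{2, 3, 4, 5, 6, 7, 8}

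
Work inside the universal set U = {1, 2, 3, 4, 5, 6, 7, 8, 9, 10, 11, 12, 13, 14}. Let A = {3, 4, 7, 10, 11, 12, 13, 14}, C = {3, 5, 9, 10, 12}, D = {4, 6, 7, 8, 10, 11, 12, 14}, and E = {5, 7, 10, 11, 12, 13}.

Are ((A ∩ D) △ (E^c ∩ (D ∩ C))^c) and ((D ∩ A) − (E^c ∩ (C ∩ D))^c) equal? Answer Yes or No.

No

A ∩ D = {4, 7, 10, 11, 12, 14}
E^c = {1, 2, 3, 4, 6, 8, 9, 14}
D ∩ C = {10, 12}
E^c ∩ (D ∩ C) = {}
(E^c ∩ (D ∩ C))^c = {1, 2, 3, 4, 5, 6, 7, 8, 9, 10, 11, 12, 13, 14}
(A ∩ D) △ (E^c ∩ (D ∩ C))^c = {1, 2, 3, 5, 6, 8, 9, 13}
D ∩ A = {4, 7, 10, 11, 12, 14}
C ∩ D = {10, 12}
E^c ∩ (C ∩ D) = {}
(E^c ∩ (C ∩ D))^c = {1, 2, 3, 4, 5, 6, 7, 8, 9, 10, 11, 12, 13, 14}
(D ∩ A) − (E^c ∩ (C ∩ D))^c = {}
1 ∈ (A ∩ D) △ (E^c ∩ (D ∩ C))^c but 1 ∉ (D ∩ A) − (E^c ∩ (C ∩ D))^c, so they differ.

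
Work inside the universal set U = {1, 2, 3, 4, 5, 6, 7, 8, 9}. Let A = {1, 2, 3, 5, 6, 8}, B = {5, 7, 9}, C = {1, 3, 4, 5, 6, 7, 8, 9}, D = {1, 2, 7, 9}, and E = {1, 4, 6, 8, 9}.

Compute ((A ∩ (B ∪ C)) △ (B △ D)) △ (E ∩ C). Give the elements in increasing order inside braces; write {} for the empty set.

B ∪ C = {1, 3, 4, 5, 6, 7, 8, 9}
A ∩ (B ∪ C) = {1, 3, 5, 6, 8}
B △ D = {1, 2, 5}
(A ∩ (B ∪ C)) △ (B △ D) = {2, 3, 6, 8}
E ∩ C = {1, 4, 6, 8, 9}
((A ∩ (B ∪ C)) △ (B △ D)) △ (E ∩ C) = {1, 2, 3, 4, 9}

{1, 2, 3, 4, 9}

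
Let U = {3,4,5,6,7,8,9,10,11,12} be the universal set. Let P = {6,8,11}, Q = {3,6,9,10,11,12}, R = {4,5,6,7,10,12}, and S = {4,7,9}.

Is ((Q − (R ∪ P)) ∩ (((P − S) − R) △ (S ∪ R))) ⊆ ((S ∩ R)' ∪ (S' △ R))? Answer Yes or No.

R ∪ P = {4,5,6,7,8,10,11,12}
Q − (R ∪ P) = {3,9}
P − S = {6,8,11}
(P − S) − R = {8,11}
S ∪ R = {4,5,6,7,9,10,12}
((P − S) − R) △ (S ∪ R) = {4,5,6,7,8,9,10,11,12}
(Q − (R ∪ P)) ∩ (((P − S) − R) △ (S ∪ R)) = {9}
S ∩ R = {4,7}
(S ∩ R)' = {3,5,6,8,9,10,11,12}
S' = {3,5,6,8,10,11,12}
S' △ R = {3,4,7,8,11}
(S ∩ R)' ∪ (S' △ R) = {3,4,5,6,7,8,9,10,11,12}
Every element of {9} is in {3,4,5,6,7,8,9,10,11,12}, so (Q − (R ∪ P)) ∩ (((P − S) − R) △ (S ∪ R)) ⊆ (S ∩ R)' ∪ (S' △ R).

Yes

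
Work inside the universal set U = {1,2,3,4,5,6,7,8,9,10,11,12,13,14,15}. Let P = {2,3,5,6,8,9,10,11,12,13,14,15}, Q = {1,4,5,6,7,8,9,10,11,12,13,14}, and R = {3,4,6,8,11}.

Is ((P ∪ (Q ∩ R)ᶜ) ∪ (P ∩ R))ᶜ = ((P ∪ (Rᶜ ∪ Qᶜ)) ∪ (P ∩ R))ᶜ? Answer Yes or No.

Q ∩ R = {4,6,8,11}
(Q ∩ R)ᶜ = {1,2,3,5,7,9,10,12,13,14,15}
P ∪ (Q ∩ R)ᶜ = {1,2,3,5,6,7,8,9,10,11,12,13,14,15}
P ∩ R = {3,6,8,11}
(P ∪ (Q ∩ R)ᶜ) ∪ (P ∩ R) = {1,2,3,5,6,7,8,9,10,11,12,13,14,15}
((P ∪ (Q ∩ R)ᶜ) ∪ (P ∩ R))ᶜ = {4}
Rᶜ = {1,2,5,7,9,10,12,13,14,15}
Qᶜ = {2,3,15}
Rᶜ ∪ Qᶜ = {1,2,3,5,7,9,10,12,13,14,15}
P ∪ (Rᶜ ∪ Qᶜ) = {1,2,3,5,6,7,8,9,10,11,12,13,14,15}
(P ∪ (Rᶜ ∪ Qᶜ)) ∪ (P ∩ R) = {1,2,3,5,6,7,8,9,10,11,12,13,14,15}
((P ∪ (Rᶜ ∪ Qᶜ)) ∪ (P ∩ R))ᶜ = {4}
Both equal {4}, so ((P ∪ (Q ∩ R)ᶜ) ∪ (P ∩ R))ᶜ = ((P ∪ (Rᶜ ∪ Qᶜ)) ∪ (P ∩ R))ᶜ.

Yes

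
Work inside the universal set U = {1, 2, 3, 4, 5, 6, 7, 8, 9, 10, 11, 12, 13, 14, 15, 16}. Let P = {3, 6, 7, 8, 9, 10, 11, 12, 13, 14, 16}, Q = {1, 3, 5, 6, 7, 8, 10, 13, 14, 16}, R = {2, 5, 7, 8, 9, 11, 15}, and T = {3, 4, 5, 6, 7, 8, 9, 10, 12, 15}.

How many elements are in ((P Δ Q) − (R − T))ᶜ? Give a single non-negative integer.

P Δ Q = {1, 5, 9, 11, 12}
R − T = {2, 11}
(P Δ Q) − (R − T) = {1, 5, 9, 12}
((P Δ Q) − (R − T))ᶜ = {2, 3, 4, 6, 7, 8, 10, 11, 13, 14, 15, 16}
|((P Δ Q) − (R − T))ᶜ| = 12

12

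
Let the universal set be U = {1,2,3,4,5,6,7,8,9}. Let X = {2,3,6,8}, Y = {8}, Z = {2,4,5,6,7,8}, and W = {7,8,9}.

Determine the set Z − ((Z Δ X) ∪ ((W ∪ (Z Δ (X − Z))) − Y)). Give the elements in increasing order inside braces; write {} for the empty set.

{8}

Z Δ X = {3,4,5,7}
X − Z = {3}
Z Δ (X − Z) = {2,3,4,5,6,7,8}
W ∪ (Z Δ (X − Z)) = {2,3,4,5,6,7,8,9}
(W ∪ (Z Δ (X − Z))) − Y = {2,3,4,5,6,7,9}
(Z Δ X) ∪ ((W ∪ (Z Δ (X − Z))) − Y) = {2,3,4,5,6,7,9}
Z − ((Z Δ X) ∪ ((W ∪ (Z Δ (X − Z))) − Y)) = {8}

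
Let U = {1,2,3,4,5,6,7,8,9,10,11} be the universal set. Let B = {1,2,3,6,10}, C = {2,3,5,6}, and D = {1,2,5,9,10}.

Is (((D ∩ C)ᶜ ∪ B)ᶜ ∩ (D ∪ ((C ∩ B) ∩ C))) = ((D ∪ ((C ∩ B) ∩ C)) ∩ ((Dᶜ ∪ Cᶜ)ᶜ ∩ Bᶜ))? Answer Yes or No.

Yes

D ∩ C = {2,5}
(D ∩ C)ᶜ = {1,3,4,6,7,8,9,10,11}
(D ∩ C)ᶜ ∪ B = {1,2,3,4,6,7,8,9,10,11}
((D ∩ C)ᶜ ∪ B)ᶜ = {5}
C ∩ B = {2,3,6}
(C ∩ B) ∩ C = {2,3,6}
D ∪ ((C ∩ B) ∩ C) = {1,2,3,5,6,9,10}
((D ∩ C)ᶜ ∪ B)ᶜ ∩ (D ∪ ((C ∩ B) ∩ C)) = {5}
Dᶜ = {3,4,6,7,8,11}
Cᶜ = {1,4,7,8,9,10,11}
Dᶜ ∪ Cᶜ = {1,3,4,6,7,8,9,10,11}
(Dᶜ ∪ Cᶜ)ᶜ = {2,5}
Bᶜ = {4,5,7,8,9,11}
(Dᶜ ∪ Cᶜ)ᶜ ∩ Bᶜ = {5}
(D ∪ ((C ∩ B) ∩ C)) ∩ ((Dᶜ ∪ Cᶜ)ᶜ ∩ Bᶜ) = {5}
Both equal {5}, so ((D ∩ C)ᶜ ∪ B)ᶜ ∩ (D ∪ ((C ∩ B) ∩ C)) = (D ∪ ((C ∩ B) ∩ C)) ∩ ((Dᶜ ∪ Cᶜ)ᶜ ∩ Bᶜ).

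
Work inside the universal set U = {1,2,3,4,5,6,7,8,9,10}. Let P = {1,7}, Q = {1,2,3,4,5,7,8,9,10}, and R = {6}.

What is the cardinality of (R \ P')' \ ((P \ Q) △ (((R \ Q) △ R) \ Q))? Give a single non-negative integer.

10

P' = {2,3,4,5,6,8,9,10}
R \ P' = {}
(R \ P')' = {1,2,3,4,5,6,7,8,9,10}
P \ Q = {}
R \ Q = {6}
(R \ Q) △ R = {}
((R \ Q) △ R) \ Q = {}
(P \ Q) △ (((R \ Q) △ R) \ Q) = {}
(R \ P')' \ ((P \ Q) △ (((R \ Q) △ R) \ Q)) = {1,2,3,4,5,6,7,8,9,10}
|(R \ P')' \ ((P \ Q) △ (((R \ Q) △ R) \ Q))| = 10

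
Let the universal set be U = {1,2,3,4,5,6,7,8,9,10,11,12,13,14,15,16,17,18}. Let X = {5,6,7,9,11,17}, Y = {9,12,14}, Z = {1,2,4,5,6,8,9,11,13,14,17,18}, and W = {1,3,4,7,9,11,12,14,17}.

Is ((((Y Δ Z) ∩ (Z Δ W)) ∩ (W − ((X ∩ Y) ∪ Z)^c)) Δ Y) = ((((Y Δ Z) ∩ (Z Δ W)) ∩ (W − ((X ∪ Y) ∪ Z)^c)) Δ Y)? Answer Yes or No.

Y Δ Z = {1,2,4,5,6,8,11,12,13,17,18}
Z Δ W = {2,3,5,6,7,8,12,13,18}
(Y Δ Z) ∩ (Z Δ W) = {2,5,6,8,12,13,18}
X ∩ Y = {9}
(X ∩ Y) ∪ Z = {1,2,4,5,6,8,9,11,13,14,17,18}
((X ∩ Y) ∪ Z)^c = {3,7,10,12,15,16}
W − ((X ∩ Y) ∪ Z)^c = {1,4,9,11,14,17}
((Y Δ Z) ∩ (Z Δ W)) ∩ (W − ((X ∩ Y) ∪ Z)^c) = {}
(((Y Δ Z) ∩ (Z Δ W)) ∩ (W − ((X ∩ Y) ∪ Z)^c)) Δ Y = {9,12,14}
X ∪ Y = {5,6,7,9,11,12,14,17}
(X ∪ Y) ∪ Z = {1,2,4,5,6,7,8,9,11,12,13,14,17,18}
((X ∪ Y) ∪ Z)^c = {3,10,15,16}
W − ((X ∪ Y) ∪ Z)^c = {1,4,7,9,11,12,14,17}
((Y Δ Z) ∩ (Z Δ W)) ∩ (W − ((X ∪ Y) ∪ Z)^c) = {12}
(((Y Δ Z) ∩ (Z Δ W)) ∩ (W − ((X ∪ Y) ∪ Z)^c)) Δ Y = {9,14}
12 ∈ (((Y Δ Z) ∩ (Z Δ W)) ∩ (W − ((X ∩ Y) ∪ Z)^c)) Δ Y but 12 ∉ (((Y Δ Z) ∩ (Z Δ W)) ∩ (W − ((X ∪ Y) ∪ Z)^c)) Δ Y, so they differ.

No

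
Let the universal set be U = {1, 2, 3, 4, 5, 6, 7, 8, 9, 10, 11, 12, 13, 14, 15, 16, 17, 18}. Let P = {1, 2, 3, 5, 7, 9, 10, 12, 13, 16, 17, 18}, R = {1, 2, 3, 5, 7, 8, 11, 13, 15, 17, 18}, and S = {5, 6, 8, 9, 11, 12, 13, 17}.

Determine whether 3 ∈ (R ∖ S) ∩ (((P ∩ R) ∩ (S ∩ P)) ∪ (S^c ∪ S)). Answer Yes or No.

Yes

3 ∈ R and 3 ∉ S, so 3 ∈ R ∖ S
3 ∈ P and 3 ∈ R, so 3 ∈ P ∩ R
3 ∉ S and 3 ∈ P, so 3 ∉ S ∩ P
3 ∈ (P ∩ R) and 3 ∉ (S ∩ P), so 3 ∉ (P ∩ R) ∩ (S ∩ P)
3 ∉ S, so 3 ∈ S^c
3 ∈ S^c and 3 ∉ S, so 3 ∈ S^c ∪ S
3 ∉ ((P ∩ R) ∩ (S ∩ P)) and 3 ∈ (S^c ∪ S), so 3 ∈ ((P ∩ R) ∩ (S ∩ P)) ∪ (S^c ∪ S)
3 ∈ (R ∖ S) and 3 ∈ (((P ∩ R) ∩ (S ∩ P)) ∪ (S^c ∪ S)), so 3 ∈ (R ∖ S) ∩ (((P ∩ R) ∩ (S ∩ P)) ∪ (S^c ∪ S))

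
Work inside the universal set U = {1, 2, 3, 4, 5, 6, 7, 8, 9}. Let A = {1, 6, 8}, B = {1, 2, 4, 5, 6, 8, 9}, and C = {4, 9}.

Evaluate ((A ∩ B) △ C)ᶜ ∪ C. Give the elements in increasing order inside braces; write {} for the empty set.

{2, 3, 4, 5, 7, 9}

A ∩ B = {1, 6, 8}
(A ∩ B) △ C = {1, 4, 6, 8, 9}
((A ∩ B) △ C)ᶜ = {2, 3, 5, 7}
((A ∩ B) △ C)ᶜ ∪ C = {2, 3, 4, 5, 7, 9}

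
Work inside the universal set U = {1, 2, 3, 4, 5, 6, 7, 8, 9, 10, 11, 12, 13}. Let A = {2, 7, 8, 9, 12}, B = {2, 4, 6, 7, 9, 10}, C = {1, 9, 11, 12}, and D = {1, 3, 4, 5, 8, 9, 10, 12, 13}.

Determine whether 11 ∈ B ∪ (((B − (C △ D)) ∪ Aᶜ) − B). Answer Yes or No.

Yes

11 ∈ C and 11 ∉ D, so 11 ∈ C △ D
11 ∉ B and 11 ∈ (C △ D), so 11 ∉ B − (C △ D)
11 ∉ A, so 11 ∈ Aᶜ
11 ∉ (B − (C △ D)) and 11 ∈ Aᶜ, so 11 ∈ (B − (C △ D)) ∪ Aᶜ
11 ∈ ((B − (C △ D)) ∪ Aᶜ) and 11 ∉ B, so 11 ∈ ((B − (C △ D)) ∪ Aᶜ) − B
11 ∉ B and 11 ∈ (((B − (C △ D)) ∪ Aᶜ) − B), so 11 ∈ B ∪ (((B − (C △ D)) ∪ Aᶜ) − B)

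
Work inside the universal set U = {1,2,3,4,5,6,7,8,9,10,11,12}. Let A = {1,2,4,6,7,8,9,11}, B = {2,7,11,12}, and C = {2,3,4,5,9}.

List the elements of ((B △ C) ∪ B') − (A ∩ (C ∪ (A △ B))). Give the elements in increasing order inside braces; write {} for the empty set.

{3,5,7,10,11,12}

B △ C = {3,4,5,7,9,11,12}
B' = {1,3,4,5,6,8,9,10}
(B △ C) ∪ B' = {1,3,4,5,6,7,8,9,10,11,12}
A △ B = {1,4,6,8,9,12}
C ∪ (A △ B) = {1,2,3,4,5,6,8,9,12}
A ∩ (C ∪ (A △ B)) = {1,2,4,6,8,9}
((B △ C) ∪ B') − (A ∩ (C ∪ (A △ B))) = {3,5,7,10,11,12}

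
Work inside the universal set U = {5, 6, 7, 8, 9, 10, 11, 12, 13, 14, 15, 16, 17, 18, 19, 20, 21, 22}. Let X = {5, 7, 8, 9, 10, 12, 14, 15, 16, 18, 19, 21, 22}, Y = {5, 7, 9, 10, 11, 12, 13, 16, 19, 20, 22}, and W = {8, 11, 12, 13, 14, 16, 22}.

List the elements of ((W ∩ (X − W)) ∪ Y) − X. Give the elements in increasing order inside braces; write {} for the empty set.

X − W = {5, 7, 9, 10, 15, 18, 19, 21}
W ∩ (X − W) = {}
(W ∩ (X − W)) ∪ Y = {5, 7, 9, 10, 11, 12, 13, 16, 19, 20, 22}
((W ∩ (X − W)) ∪ Y) − X = {11, 13, 20}

{11, 13, 20}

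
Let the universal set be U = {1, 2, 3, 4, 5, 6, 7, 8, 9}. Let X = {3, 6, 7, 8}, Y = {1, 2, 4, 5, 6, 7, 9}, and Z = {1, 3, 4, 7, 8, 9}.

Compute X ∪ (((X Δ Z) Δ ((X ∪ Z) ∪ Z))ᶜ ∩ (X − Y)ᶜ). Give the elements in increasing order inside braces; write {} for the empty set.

{1, 2, 3, 4, 5, 6, 7, 8, 9}

X Δ Z = {1, 4, 6, 9}
X ∪ Z = {1, 3, 4, 6, 7, 8, 9}
(X ∪ Z) ∪ Z = {1, 3, 4, 6, 7, 8, 9}
(X Δ Z) Δ ((X ∪ Z) ∪ Z) = {3, 7, 8}
((X Δ Z) Δ ((X ∪ Z) ∪ Z))ᶜ = {1, 2, 4, 5, 6, 9}
X − Y = {3, 8}
(X − Y)ᶜ = {1, 2, 4, 5, 6, 7, 9}
((X Δ Z) Δ ((X ∪ Z) ∪ Z))ᶜ ∩ (X − Y)ᶜ = {1, 2, 4, 5, 6, 9}
X ∪ (((X Δ Z) Δ ((X ∪ Z) ∪ Z))ᶜ ∩ (X − Y)ᶜ) = {1, 2, 3, 4, 5, 6, 7, 8, 9}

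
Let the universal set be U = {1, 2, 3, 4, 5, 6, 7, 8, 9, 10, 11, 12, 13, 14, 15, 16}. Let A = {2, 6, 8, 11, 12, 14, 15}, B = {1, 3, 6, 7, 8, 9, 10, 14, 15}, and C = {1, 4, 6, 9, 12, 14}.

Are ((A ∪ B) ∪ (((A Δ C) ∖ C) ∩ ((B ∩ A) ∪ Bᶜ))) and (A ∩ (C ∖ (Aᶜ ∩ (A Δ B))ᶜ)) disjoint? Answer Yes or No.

A ∪ B = {1, 2, 3, 6, 7, 8, 9, 10, 11, 12, 14, 15}
A Δ C = {1, 2, 4, 8, 9, 11, 15}
(A Δ C) ∖ C = {2, 8, 11, 15}
B ∩ A = {6, 8, 14, 15}
Bᶜ = {2, 4, 5, 11, 12, 13, 16}
(B ∩ A) ∪ Bᶜ = {2, 4, 5, 6, 8, 11, 12, 13, 14, 15, 16}
((A Δ C) ∖ C) ∩ ((B ∩ A) ∪ Bᶜ) = {2, 8, 11, 15}
(A ∪ B) ∪ (((A Δ C) ∖ C) ∩ ((B ∩ A) ∪ Bᶜ)) = {1, 2, 3, 6, 7, 8, 9, 10, 11, 12, 14, 15}
Aᶜ = {1, 3, 4, 5, 7, 9, 10, 13, 16}
A Δ B = {1, 2, 3, 7, 9, 10, 11, 12}
Aᶜ ∩ (A Δ B) = {1, 3, 7, 9, 10}
(Aᶜ ∩ (A Δ B))ᶜ = {2, 4, 5, 6, 8, 11, 12, 13, 14, 15, 16}
C ∖ (Aᶜ ∩ (A Δ B))ᶜ = {1, 9}
A ∩ (C ∖ (Aᶜ ∩ (A Δ B))ᶜ) = {}
{1, 2, 3, 6, 7, 8, 9, 10, 11, 12, 14, 15} and {} share no elements.

Yes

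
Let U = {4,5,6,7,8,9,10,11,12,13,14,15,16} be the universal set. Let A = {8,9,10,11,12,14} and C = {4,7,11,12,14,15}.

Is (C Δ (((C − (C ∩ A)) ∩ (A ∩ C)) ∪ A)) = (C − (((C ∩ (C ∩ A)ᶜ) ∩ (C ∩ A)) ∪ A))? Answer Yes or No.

No

C ∩ A = {11,12,14}
C − (C ∩ A) = {4,7,15}
A ∩ C = {11,12,14}
(C − (C ∩ A)) ∩ (A ∩ C) = {}
((C − (C ∩ A)) ∩ (A ∩ C)) ∪ A = {8,9,10,11,12,14}
C Δ (((C − (C ∩ A)) ∩ (A ∩ C)) ∪ A) = {4,7,8,9,10,15}
(C ∩ A)ᶜ = {4,5,6,7,8,9,10,13,15,16}
C ∩ (C ∩ A)ᶜ = {4,7,15}
(C ∩ (C ∩ A)ᶜ) ∩ (C ∩ A) = {}
((C ∩ (C ∩ A)ᶜ) ∩ (C ∩ A)) ∪ A = {8,9,10,11,12,14}
C − (((C ∩ (C ∩ A)ᶜ) ∩ (C ∩ A)) ∪ A) = {4,7,15}
8 ∈ C Δ (((C − (C ∩ A)) ∩ (A ∩ C)) ∪ A) but 8 ∉ C − (((C ∩ (C ∩ A)ᶜ) ∩ (C ∩ A)) ∪ A), so they differ.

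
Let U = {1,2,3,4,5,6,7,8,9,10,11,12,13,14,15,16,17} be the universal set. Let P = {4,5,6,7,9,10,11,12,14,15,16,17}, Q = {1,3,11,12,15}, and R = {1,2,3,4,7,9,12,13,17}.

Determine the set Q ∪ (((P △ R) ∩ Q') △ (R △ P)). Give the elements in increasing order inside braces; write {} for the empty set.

{1,3,11,12,15}

P △ R = {1,2,3,5,6,10,11,13,14,15,16}
Q' = {2,4,5,6,7,8,9,10,13,14,16,17}
(P △ R) ∩ Q' = {2,5,6,10,13,14,16}
R △ P = {1,2,3,5,6,10,11,13,14,15,16}
((P △ R) ∩ Q') △ (R △ P) = {1,3,11,15}
Q ∪ (((P △ R) ∩ Q') △ (R △ P)) = {1,3,11,12,15}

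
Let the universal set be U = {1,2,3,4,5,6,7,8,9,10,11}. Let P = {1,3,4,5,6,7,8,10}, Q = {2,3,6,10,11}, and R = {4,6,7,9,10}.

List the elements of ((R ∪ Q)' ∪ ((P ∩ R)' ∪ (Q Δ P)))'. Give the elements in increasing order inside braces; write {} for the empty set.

R ∪ Q = {2,3,4,6,7,9,10,11}
(R ∪ Q)' = {1,5,8}
P ∩ R = {4,6,7,10}
(P ∩ R)' = {1,2,3,5,8,9,11}
Q Δ P = {1,2,4,5,7,8,11}
(P ∩ R)' ∪ (Q Δ P) = {1,2,3,4,5,7,8,9,11}
(R ∪ Q)' ∪ ((P ∩ R)' ∪ (Q Δ P)) = {1,2,3,4,5,7,8,9,11}
((R ∪ Q)' ∪ ((P ∩ R)' ∪ (Q Δ P)))' = {6,10}

{6,10}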